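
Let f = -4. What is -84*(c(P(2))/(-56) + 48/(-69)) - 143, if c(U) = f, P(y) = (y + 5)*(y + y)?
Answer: -2083/23 ≈ -90.565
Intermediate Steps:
P(y) = 2*y*(5 + y) (P(y) = (5 + y)*(2*y) = 2*y*(5 + y))
c(U) = -4
-84*(c(P(2))/(-56) + 48/(-69)) - 143 = -84*(-4/(-56) + 48/(-69)) - 143 = -84*(-4*(-1/56) + 48*(-1/69)) - 143 = -84*(1/14 - 16/23) - 143 = -84*(-201/322) - 143 = 1206/23 - 143 = -2083/23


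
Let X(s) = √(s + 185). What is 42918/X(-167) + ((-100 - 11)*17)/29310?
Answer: -629/9770 + 7153*√2 ≈ 10116.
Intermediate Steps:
X(s) = √(185 + s)
42918/X(-167) + ((-100 - 11)*17)/29310 = 42918/(√(185 - 167)) + ((-100 - 11)*17)/29310 = 42918/(√18) - 111*17*(1/29310) = 42918/((3*√2)) - 1887*1/29310 = 42918*(√2/6) - 629/9770 = 7153*√2 - 629/9770 = -629/9770 + 7153*√2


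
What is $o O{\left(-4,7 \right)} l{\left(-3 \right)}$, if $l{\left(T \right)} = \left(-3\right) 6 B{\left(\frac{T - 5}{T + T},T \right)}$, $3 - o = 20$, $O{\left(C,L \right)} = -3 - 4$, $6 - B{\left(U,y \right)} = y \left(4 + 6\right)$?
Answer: $-77112$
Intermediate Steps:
$B{\left(U,y \right)} = 6 - 10 y$ ($B{\left(U,y \right)} = 6 - y \left(4 + 6\right) = 6 - y 10 = 6 - 10 y$)
$O{\left(C,L \right)} = -7$
$o = -17$ ($o = 3 - 20 = -17$)
$l{\left(T \right)} = -108 + 180 T$ ($l{\left(T \right)} = \left(-3\right) 6 \left(6 - 10 T\right) = - 18 \left(6 - 10 T\right) = -108 + 180 T$)
$o O{\left(-4,7 \right)} l{\left(-3 \right)} = \left(-17\right) \left(-7\right) \left(-108 + 180 \left(-3\right)\right) = 119 \left(-108 - 540\right) = 119 \left(-648\right) = -77112$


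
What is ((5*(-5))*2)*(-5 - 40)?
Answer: 2250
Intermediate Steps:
((5*(-5))*2)*(-5 - 40) = -25*2*(-45) = -50*(-45) = 2250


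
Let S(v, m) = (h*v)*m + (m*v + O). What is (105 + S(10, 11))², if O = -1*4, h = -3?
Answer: 14161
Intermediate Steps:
O = -4
S(v, m) = -4 - 2*m*v (S(v, m) = (-3*v)*m + (m*v - 4) = -3*m*v + (-4 + m*v) = -4 - 2*m*v)
(105 + S(10, 11))² = (105 + (-4 - 2*11*10))² = (105 + (-4 - 220))² = (105 - 224)² = (-119)² = 14161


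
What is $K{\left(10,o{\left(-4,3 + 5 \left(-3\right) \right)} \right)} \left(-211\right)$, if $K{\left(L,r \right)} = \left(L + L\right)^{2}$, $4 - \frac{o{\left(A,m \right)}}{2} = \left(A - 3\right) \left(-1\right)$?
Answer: $-84400$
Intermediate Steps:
$o{\left(A,m \right)} = 2 + 2 A$ ($o{\left(A,m \right)} = 8 - 2 \left(A - 3\right) \left(-1\right) = 8 - 2 \left(-3 + A\right) \left(-1\right) = 8 - 2 \left(3 - A\right) = 8 + \left(-6 + 2 A\right) = 2 + 2 A$)
$K{\left(L,r \right)} = 4 L^{2}$ ($K{\left(L,r \right)} = \left(2 L\right)^{2} = 4 L^{2}$)
$K{\left(10,o{\left(-4,3 + 5 \left(-3\right) \right)} \right)} \left(-211\right) = 4 \cdot 10^{2} \left(-211\right) = 4 \cdot 100 \left(-211\right) = 400 \left(-211\right) = -84400$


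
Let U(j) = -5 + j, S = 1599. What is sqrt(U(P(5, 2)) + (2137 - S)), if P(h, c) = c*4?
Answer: sqrt(541) ≈ 23.259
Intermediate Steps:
P(h, c) = 4*c
sqrt(U(P(5, 2)) + (2137 - S)) = sqrt((-5 + 4*2) + (2137 - 1*1599)) = sqrt((-5 + 8) + (2137 - 1599)) = sqrt(3 + 538) = sqrt(541)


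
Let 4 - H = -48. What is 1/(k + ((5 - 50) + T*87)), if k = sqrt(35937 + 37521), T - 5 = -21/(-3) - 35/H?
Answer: 847652/730957659 - 2704*sqrt(8162)/730957659 ≈ 0.00082544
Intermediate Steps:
H = 52 (H = 4 - 1*(-48) = 4 + 48 = 52)
T = 589/52 (T = 5 + (-21/(-3) - 35/52) = 5 + (-21*(-1/3) - 35*1/52) = 5 + (7 - 35/52) = 5 + 329/52 = 589/52 ≈ 11.327)
k = 3*sqrt(8162) (k = sqrt(73458) = 3*sqrt(8162) ≈ 271.03)
1/(k + ((5 - 50) + T*87)) = 1/(3*sqrt(8162) + ((5 - 50) + (589/52)*87)) = 1/(3*sqrt(8162) + (-45 + 51243/52)) = 1/(3*sqrt(8162) + 48903/52) = 1/(48903/52 + 3*sqrt(8162))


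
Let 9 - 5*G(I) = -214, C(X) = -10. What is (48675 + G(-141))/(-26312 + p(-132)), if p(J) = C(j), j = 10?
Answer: -121799/65805 ≈ -1.8509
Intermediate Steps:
G(I) = 223/5 (G(I) = 9/5 - ⅕*(-214) = 9/5 + 214/5 = 223/5)
p(J) = -10
(48675 + G(-141))/(-26312 + p(-132)) = (48675 + 223/5)/(-26312 - 10) = (243598/5)/(-26322) = (243598/5)*(-1/26322) = -121799/65805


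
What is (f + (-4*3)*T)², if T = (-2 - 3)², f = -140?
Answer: 193600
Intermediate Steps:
T = 25 (T = (-5)² = 25)
(f + (-4*3)*T)² = (-140 - 4*3*25)² = (-140 - 12*25)² = (-140 - 300)² = (-440)² = 193600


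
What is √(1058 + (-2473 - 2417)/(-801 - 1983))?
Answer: √14260083/116 ≈ 32.554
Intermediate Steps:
√(1058 + (-2473 - 2417)/(-801 - 1983)) = √(1058 - 4890/(-2784)) = √(1058 - 4890*(-1/2784)) = √(1058 + 815/464) = √(491727/464) = √14260083/116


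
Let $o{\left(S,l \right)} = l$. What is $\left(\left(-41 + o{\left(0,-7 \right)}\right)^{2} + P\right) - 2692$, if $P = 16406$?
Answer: $16018$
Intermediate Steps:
$\left(\left(-41 + o{\left(0,-7 \right)}\right)^{2} + P\right) - 2692 = \left(\left(-41 - 7\right)^{2} + 16406\right) - 2692 = \left(\left(-48\right)^{2} + 16406\right) - 2692 = \left(2304 + 16406\right) - 2692 = 18710 - 2692 = 16018$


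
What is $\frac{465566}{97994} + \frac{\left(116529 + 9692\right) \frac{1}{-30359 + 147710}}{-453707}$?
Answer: $\frac{953388625969738}{200672754521733} \approx 4.751$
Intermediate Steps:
$\frac{465566}{97994} + \frac{\left(116529 + 9692\right) \frac{1}{-30359 + 147710}}{-453707} = 465566 \cdot \frac{1}{97994} + \frac{126221}{117351} \left(- \frac{1}{453707}\right) = \frac{232783}{48997} + 126221 \cdot \frac{1}{117351} \left(- \frac{1}{453707}\right) = \frac{232783}{48997} + \frac{126221}{117351} \left(- \frac{1}{453707}\right) = \frac{232783}{48997} - \frac{126221}{53242970157} = \frac{953388625969738}{200672754521733}$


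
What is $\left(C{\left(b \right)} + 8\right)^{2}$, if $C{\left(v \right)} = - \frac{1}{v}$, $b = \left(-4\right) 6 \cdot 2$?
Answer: $\frac{148225}{2304} \approx 64.334$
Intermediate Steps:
$b = -48$ ($b = \left(-24\right) 2 = -48$)
$\left(C{\left(b \right)} + 8\right)^{2} = \left(- \frac{1}{-48} + 8\right)^{2} = \left(\left(-1\right) \left(- \frac{1}{48}\right) + 8\right)^{2} = \left(\frac{1}{48} + 8\right)^{2} = \left(\frac{385}{48}\right)^{2} = \frac{148225}{2304}$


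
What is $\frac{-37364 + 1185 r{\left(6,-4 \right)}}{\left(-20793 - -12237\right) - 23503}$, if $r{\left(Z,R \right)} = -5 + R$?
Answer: $\frac{48029}{32059} \approx 1.4981$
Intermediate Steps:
$\frac{-37364 + 1185 r{\left(6,-4 \right)}}{\left(-20793 - -12237\right) - 23503} = \frac{-37364 + 1185 \left(-5 - 4\right)}{\left(-20793 - -12237\right) - 23503} = \frac{-37364 + 1185 \left(-9\right)}{\left(-20793 + 12237\right) - 23503} = \frac{-37364 - 10665}{-8556 - 23503} = - \frac{48029}{-32059} = \left(-48029\right) \left(- \frac{1}{32059}\right) = \frac{48029}{32059}$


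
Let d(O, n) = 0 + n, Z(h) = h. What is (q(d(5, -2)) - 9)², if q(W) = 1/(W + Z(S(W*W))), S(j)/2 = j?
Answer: 2809/36 ≈ 78.028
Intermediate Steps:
S(j) = 2*j
d(O, n) = n
q(W) = 1/(W + 2*W²) (q(W) = 1/(W + 2*(W*W)) = 1/(W + 2*W²))
(q(d(5, -2)) - 9)² = (1/((-2)*(1 + 2*(-2))) - 9)² = (-1/(2*(1 - 4)) - 9)² = (-½/(-3) - 9)² = (-½*(-⅓) - 9)² = (⅙ - 9)² = (-53/6)² = 2809/36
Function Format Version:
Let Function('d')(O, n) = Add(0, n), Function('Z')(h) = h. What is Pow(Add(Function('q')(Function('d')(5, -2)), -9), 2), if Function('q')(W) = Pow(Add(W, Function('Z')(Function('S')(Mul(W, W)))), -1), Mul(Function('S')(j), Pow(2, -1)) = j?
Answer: Rational(2809, 36) ≈ 78.028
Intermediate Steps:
Function('S')(j) = Mul(2, j)
Function('d')(O, n) = n
Function('q')(W) = Pow(Add(W, Mul(2, Pow(W, 2))), -1) (Function('q')(W) = Pow(Add(W, Mul(2, Mul(W, W))), -1) = Pow(Add(W, Mul(2, Pow(W, 2))), -1))
Pow(Add(Function('q')(Function('d')(5, -2)), -9), 2) = Pow(Add(Mul(Pow(-2, -1), Pow(Add(1, Mul(2, -2)), -1)), -9), 2) = Pow(Add(Mul(Rational(-1, 2), Pow(Add(1, -4), -1)), -9), 2) = Pow(Add(Mul(Rational(-1, 2), Pow(-3, -1)), -9), 2) = Pow(Add(Mul(Rational(-1, 2), Rational(-1, 3)), -9), 2) = Pow(Add(Rational(1, 6), -9), 2) = Pow(Rational(-53, 6), 2) = Rational(2809, 36)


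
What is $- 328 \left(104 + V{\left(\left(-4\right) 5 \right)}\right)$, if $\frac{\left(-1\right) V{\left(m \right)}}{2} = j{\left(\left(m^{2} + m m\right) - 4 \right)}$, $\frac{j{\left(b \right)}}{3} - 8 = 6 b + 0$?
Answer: $9380800$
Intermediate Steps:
$j{\left(b \right)} = 24 + 18 b$ ($j{\left(b \right)} = 24 + 3 \left(6 b + 0\right) = 24 + 3 \cdot 6 b = 24 + 18 b$)
$V{\left(m \right)} = 96 - 72 m^{2}$ ($V{\left(m \right)} = - 2 \left(24 + 18 \left(\left(m^{2} + m m\right) - 4\right)\right) = - 2 \left(24 + 18 \left(\left(m^{2} + m^{2}\right) - 4\right)\right) = - 2 \left(24 + 18 \left(2 m^{2} - 4\right)\right) = - 2 \left(24 + 18 \left(-4 + 2 m^{2}\right)\right) = - 2 \left(24 + \left(-72 + 36 m^{2}\right)\right) = - 2 \left(-48 + 36 m^{2}\right) = 96 - 72 m^{2}$)
$- 328 \left(104 + V{\left(\left(-4\right) 5 \right)}\right) = - 328 \left(104 + \left(96 - 72 \left(\left(-4\right) 5\right)^{2}\right)\right) = - 328 \left(104 + \left(96 - 72 \left(-20\right)^{2}\right)\right) = - 328 \left(104 + \left(96 - 28800\right)\right) = - 328 \left(104 - 28704\right) = \left(-328\right) \left(-28600\right) = 9380800$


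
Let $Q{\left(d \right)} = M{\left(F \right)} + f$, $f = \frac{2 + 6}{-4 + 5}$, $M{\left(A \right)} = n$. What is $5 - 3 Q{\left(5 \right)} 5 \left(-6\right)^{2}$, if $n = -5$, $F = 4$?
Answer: $-8100$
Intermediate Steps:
$M{\left(A \right)} = -5$
$f = 8$ ($f = \frac{8}{1} = 8 \cdot 1 = 8$)
$Q{\left(d \right)} = 3$ ($Q{\left(d \right)} = -5 + 8 = 3$)
$5 - 3 Q{\left(5 \right)} 5 \left(-6\right)^{2} = 5 \left(-3\right) 3 \cdot 5 \left(-6\right)^{2} = 5 \left(\left(-9\right) 5\right) 36 = 5 \left(-45\right) 36 = \left(-225\right) 36 = -8100$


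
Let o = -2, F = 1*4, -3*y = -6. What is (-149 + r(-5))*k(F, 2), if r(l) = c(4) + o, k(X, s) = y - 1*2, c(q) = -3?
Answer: 0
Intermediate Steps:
y = 2 (y = -⅓*(-6) = 2)
F = 4
k(X, s) = 0 (k(X, s) = 2 - 1*2 = 2 - 2 = 0)
r(l) = -5 (r(l) = -3 - 2 = -5)
(-149 + r(-5))*k(F, 2) = (-149 - 5)*0 = -154*0 = 0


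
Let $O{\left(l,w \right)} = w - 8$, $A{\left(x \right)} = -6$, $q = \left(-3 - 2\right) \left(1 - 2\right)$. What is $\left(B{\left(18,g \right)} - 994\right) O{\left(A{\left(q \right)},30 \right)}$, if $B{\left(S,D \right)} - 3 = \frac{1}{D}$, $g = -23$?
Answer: $- \frac{501468}{23} \approx -21803.0$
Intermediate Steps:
$q = 5$ ($q = \left(-5\right) \left(-1\right) = 5$)
$B{\left(S,D \right)} = 3 + \frac{1}{D}$
$O{\left(l,w \right)} = -8 + w$
$\left(B{\left(18,g \right)} - 994\right) O{\left(A{\left(q \right)},30 \right)} = \left(\left(3 + \frac{1}{-23}\right) - 994\right) \left(-8 + 30\right) = \left(\left(3 - \frac{1}{23}\right) - 994\right) 22 = \left(\frac{68}{23} - 994\right) 22 = \left(- \frac{22794}{23}\right) 22 = - \frac{501468}{23}$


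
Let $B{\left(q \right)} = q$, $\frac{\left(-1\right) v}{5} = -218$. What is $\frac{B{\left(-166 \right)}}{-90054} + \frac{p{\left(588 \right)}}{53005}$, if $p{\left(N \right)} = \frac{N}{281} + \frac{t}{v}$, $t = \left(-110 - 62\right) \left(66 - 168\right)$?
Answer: $\frac{799166255759}{365504453794575} \approx 0.0021865$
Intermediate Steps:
$t = 17544$ ($t = \left(-172\right) \left(-102\right) = 17544$)
$v = 1090$ ($v = \left(-5\right) \left(-218\right) = 1090$)
$p{\left(N \right)} = \frac{8772}{545} + \frac{N}{281}$ ($p{\left(N \right)} = \frac{N}{281} + \frac{17544}{1090} = N \frac{1}{281} + 17544 \cdot \frac{1}{1090} = \frac{N}{281} + \frac{8772}{545} = \frac{8772}{545} + \frac{N}{281}$)
$\frac{B{\left(-166 \right)}}{-90054} + \frac{p{\left(588 \right)}}{53005} = - \frac{166}{-90054} + \frac{\frac{8772}{545} + \frac{1}{281} \cdot 588}{53005} = \left(-166\right) \left(- \frac{1}{90054}\right) + \left(\frac{8772}{545} + \frac{588}{281}\right) \frac{1}{53005} = \frac{83}{45027} + \frac{2785392}{153145} \cdot \frac{1}{53005} = \frac{83}{45027} + \frac{2785392}{8117450725} = \frac{799166255759}{365504453794575}$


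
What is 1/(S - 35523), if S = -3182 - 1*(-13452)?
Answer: -1/25253 ≈ -3.9599e-5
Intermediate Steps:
S = 10270 (S = -3182 + 13452 = 10270)
1/(S - 35523) = 1/(10270 - 35523) = 1/(-25253) = -1/25253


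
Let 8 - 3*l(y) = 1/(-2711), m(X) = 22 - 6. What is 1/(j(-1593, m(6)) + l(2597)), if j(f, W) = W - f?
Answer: 8133/13107686 ≈ 0.00062048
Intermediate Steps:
m(X) = 16
l(y) = 21689/8133 (l(y) = 8/3 - 1/3/(-2711) = 8/3 - 1/3*(-1/2711) = 8/3 + 1/8133 = 21689/8133)
1/(j(-1593, m(6)) + l(2597)) = 1/((16 - 1*(-1593)) + 21689/8133) = 1/((16 + 1593) + 21689/8133) = 1/(1609 + 21689/8133) = 1/(13107686/8133) = 8133/13107686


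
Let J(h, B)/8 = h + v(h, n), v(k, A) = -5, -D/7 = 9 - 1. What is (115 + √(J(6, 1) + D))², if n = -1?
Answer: 13177 + 920*I*√3 ≈ 13177.0 + 1593.5*I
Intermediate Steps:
D = -56 (D = -7*(9 - 1) = -7*8 = -56)
J(h, B) = -40 + 8*h (J(h, B) = 8*(h - 5) = 8*(-5 + h) = -40 + 8*h)
(115 + √(J(6, 1) + D))² = (115 + √((-40 + 8*6) - 56))² = (115 + √((-40 + 48) - 56))² = (115 + √(8 - 56))² = (115 + √(-48))² = (115 + 4*I*√3)²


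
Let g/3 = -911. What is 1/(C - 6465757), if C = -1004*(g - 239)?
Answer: -1/3481869 ≈ -2.8720e-7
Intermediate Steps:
g = -2733 (g = 3*(-911) = -2733)
C = 2983888 (C = -1004*(-2733 - 239) = -1004*(-2972) = 2983888)
1/(C - 6465757) = 1/(2983888 - 6465757) = 1/(-3481869) = -1/3481869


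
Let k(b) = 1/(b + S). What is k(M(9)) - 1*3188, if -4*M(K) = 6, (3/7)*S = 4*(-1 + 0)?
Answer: -207226/65 ≈ -3188.1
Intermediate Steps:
S = -28/3 (S = 7*(4*(-1 + 0))/3 = 7*(4*(-1))/3 = (7/3)*(-4) = -28/3 ≈ -9.3333)
M(K) = -3/2 (M(K) = -¼*6 = -3/2)
k(b) = 1/(-28/3 + b) (k(b) = 1/(b - 28/3) = 1/(-28/3 + b))
k(M(9)) - 1*3188 = 3/(-28 + 3*(-3/2)) - 1*3188 = 3/(-28 - 9/2) - 3188 = 3/(-65/2) - 3188 = 3*(-2/65) - 3188 = -6/65 - 3188 = -207226/65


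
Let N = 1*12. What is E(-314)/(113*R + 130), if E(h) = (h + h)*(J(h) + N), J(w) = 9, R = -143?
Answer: 4396/5343 ≈ 0.82276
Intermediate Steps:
N = 12
E(h) = 42*h (E(h) = (h + h)*(9 + 12) = (2*h)*21 = 42*h)
E(-314)/(113*R + 130) = (42*(-314))/(113*(-143) + 130) = -13188/(-16159 + 130) = -13188/(-16029) = -13188*(-1/16029) = 4396/5343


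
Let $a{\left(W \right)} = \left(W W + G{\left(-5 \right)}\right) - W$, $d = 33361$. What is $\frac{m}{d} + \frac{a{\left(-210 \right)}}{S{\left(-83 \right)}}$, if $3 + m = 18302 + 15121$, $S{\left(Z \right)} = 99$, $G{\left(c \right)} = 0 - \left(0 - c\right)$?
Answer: $\frac{1481367685}{3302739} \approx 448.53$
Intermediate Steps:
$G{\left(c \right)} = c$ ($G{\left(c \right)} = 0 - - c = 0 + c = c$)
$a{\left(W \right)} = -5 + W^{2} - W$ ($a{\left(W \right)} = \left(W W - 5\right) - W = \left(W^{2} - 5\right) - W = \left(-5 + W^{2}\right) - W = -5 + W^{2} - W$)
$m = 33420$ ($m = -3 + \left(18302 + 15121\right) = -3 + 33423 = 33420$)
$\frac{m}{d} + \frac{a{\left(-210 \right)}}{S{\left(-83 \right)}} = \frac{33420}{33361} + \frac{-5 + \left(-210\right)^{2} - -210}{99} = 33420 \cdot \frac{1}{33361} + \left(-5 + 44100 + 210\right) \frac{1}{99} = \frac{33420}{33361} + 44305 \cdot \frac{1}{99} = \frac{33420}{33361} + \frac{44305}{99} = \frac{1481367685}{3302739}$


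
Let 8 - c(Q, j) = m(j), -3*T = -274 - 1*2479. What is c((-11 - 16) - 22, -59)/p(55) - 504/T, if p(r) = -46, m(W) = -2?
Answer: -48541/63319 ≈ -0.76661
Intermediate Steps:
T = 2753/3 (T = -(-274 - 1*2479)/3 = -(-274 - 2479)/3 = -⅓*(-2753) = 2753/3 ≈ 917.67)
c(Q, j) = 10 (c(Q, j) = 8 - 1*(-2) = 8 + 2 = 10)
c((-11 - 16) - 22, -59)/p(55) - 504/T = 10/(-46) - 504/2753/3 = 10*(-1/46) - 504*3/2753 = -5/23 - 1512/2753 = -48541/63319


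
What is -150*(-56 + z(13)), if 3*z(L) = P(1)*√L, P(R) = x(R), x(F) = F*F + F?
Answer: 8400 - 100*√13 ≈ 8039.4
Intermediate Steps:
x(F) = F + F² (x(F) = F² + F = F + F²)
P(R) = R*(1 + R)
z(L) = 2*√L/3 (z(L) = ((1*(1 + 1))*√L)/3 = ((1*2)*√L)/3 = (2*√L)/3 = 2*√L/3)
-150*(-56 + z(13)) = -150*(-56 + 2*√13/3) = 8400 - 100*√13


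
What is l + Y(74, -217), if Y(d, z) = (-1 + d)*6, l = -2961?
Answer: -2523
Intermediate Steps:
Y(d, z) = -6 + 6*d
l + Y(74, -217) = -2961 + (-6 + 6*74) = -2961 + (-6 + 444) = -2961 + 438 = -2523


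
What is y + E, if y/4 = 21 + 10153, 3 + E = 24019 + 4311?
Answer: 69023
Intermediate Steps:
E = 28327 (E = -3 + (24019 + 4311) = -3 + 28330 = 28327)
y = 40696 (y = 4*(21 + 10153) = 4*10174 = 40696)
y + E = 40696 + 28327 = 69023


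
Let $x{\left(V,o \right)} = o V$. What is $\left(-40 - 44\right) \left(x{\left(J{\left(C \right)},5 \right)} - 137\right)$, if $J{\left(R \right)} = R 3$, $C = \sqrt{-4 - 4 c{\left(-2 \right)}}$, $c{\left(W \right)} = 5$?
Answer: $11508 - 2520 i \sqrt{6} \approx 11508.0 - 6172.7 i$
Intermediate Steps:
$C = 2 i \sqrt{6}$ ($C = \sqrt{-4 - 20} = \sqrt{-24} = 2 i \sqrt{6} \approx 4.899 i$)
$J{\left(R \right)} = 3 R$
$x{\left(V,o \right)} = V o$
$\left(-40 - 44\right) \left(x{\left(J{\left(C \right)},5 \right)} - 137\right) = \left(-40 - 44\right) \left(3 \cdot 2 i \sqrt{6} \cdot 5 - 137\right) = - 84 \left(6 i \sqrt{6} \cdot 5 - 137\right) = - 84 \left(30 i \sqrt{6} - 137\right) = - 84 \left(-137 + 30 i \sqrt{6}\right) = 11508 - 2520 i \sqrt{6}$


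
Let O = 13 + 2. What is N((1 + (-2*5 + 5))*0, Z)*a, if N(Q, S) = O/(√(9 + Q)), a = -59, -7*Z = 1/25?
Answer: -295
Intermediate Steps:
O = 15
Z = -1/175 (Z = -⅐/25 = -⅐*1/25 = -1/175 ≈ -0.0057143)
N(Q, S) = 15/√(9 + Q) (N(Q, S) = 15/(√(9 + Q)) = 15/√(9 + Q))
N((1 + (-2*5 + 5))*0, Z)*a = (15/√(9 + (1 + (-2*5 + 5))*0))*(-59) = (15/√(9 + (1 + (-10 + 5))*0))*(-59) = (15/√(9 + (1 - 5)*0))*(-59) = (15/√(9 - 4*0))*(-59) = (15/√(9 + 0))*(-59) = (15/√9)*(-59) = (15*(⅓))*(-59) = 5*(-59) = -295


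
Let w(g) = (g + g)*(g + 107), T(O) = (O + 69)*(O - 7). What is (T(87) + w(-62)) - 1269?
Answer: 5631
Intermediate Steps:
T(O) = (-7 + O)*(69 + O) (T(O) = (69 + O)*(-7 + O) = (-7 + O)*(69 + O))
w(g) = 2*g*(107 + g) (w(g) = (2*g)*(107 + g) = 2*g*(107 + g))
(T(87) + w(-62)) - 1269 = ((-483 + 87**2 + 62*87) + 2*(-62)*(107 - 62)) - 1269 = ((-483 + 7569 + 5394) + 2*(-62)*45) - 1269 = (12480 - 5580) - 1269 = 6900 - 1269 = 5631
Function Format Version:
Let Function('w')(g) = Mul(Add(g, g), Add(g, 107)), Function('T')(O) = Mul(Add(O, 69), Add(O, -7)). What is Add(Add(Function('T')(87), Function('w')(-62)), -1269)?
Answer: 5631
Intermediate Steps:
Function('T')(O) = Mul(Add(-7, O), Add(69, O)) (Function('T')(O) = Mul(Add(69, O), Add(-7, O)) = Mul(Add(-7, O), Add(69, O)))
Function('w')(g) = Mul(2, g, Add(107, g)) (Function('w')(g) = Mul(Mul(2, g), Add(107, g)) = Mul(2, g, Add(107, g)))
Add(Add(Function('T')(87), Function('w')(-62)), -1269) = Add(Add(Add(-483, Pow(87, 2), Mul(62, 87)), Mul(2, -62, Add(107, -62))), -1269) = Add(Add(Add(-483, 7569, 5394), Mul(2, -62, 45)), -1269) = Add(Add(12480, -5580), -1269) = Add(6900, -1269) = 5631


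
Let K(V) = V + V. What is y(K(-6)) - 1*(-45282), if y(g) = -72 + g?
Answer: 45198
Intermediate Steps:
K(V) = 2*V
y(K(-6)) - 1*(-45282) = (-72 + 2*(-6)) - 1*(-45282) = (-72 - 12) + 45282 = -84 + 45282 = 45198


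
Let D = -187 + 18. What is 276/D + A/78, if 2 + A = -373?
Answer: -2177/338 ≈ -6.4408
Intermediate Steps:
A = -375 (A = -2 - 373 = -375)
D = -169
276/D + A/78 = 276/(-169) - 375/78 = 276*(-1/169) - 375*1/78 = -276/169 - 125/26 = -2177/338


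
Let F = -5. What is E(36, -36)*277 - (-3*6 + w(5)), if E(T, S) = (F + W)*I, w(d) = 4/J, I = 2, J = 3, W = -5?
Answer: -16570/3 ≈ -5523.3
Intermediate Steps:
w(d) = 4/3
E(T, S) = -20 (E(T, S) = (-5 - 5)*2 = -10*2 = -20)
E(36, -36)*277 - (-3*6 + w(5)) = -20*277 - (-3*6 + 4/3) = -5540 - (-18 + 4/3) = -5540 - 1*(-50/3) = -5540 + 50/3 = -16570/3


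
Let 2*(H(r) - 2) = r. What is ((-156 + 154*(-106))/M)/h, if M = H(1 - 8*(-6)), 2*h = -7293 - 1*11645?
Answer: 32960/501857 ≈ 0.065676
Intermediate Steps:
H(r) = 2 + r/2
h = -9469 (h = (-7293 - 1*11645)/2 = (-7293 - 11645)/2 = (½)*(-18938) = -9469)
M = 53/2 (M = 2 + (1 - 8*(-6))/2 = 2 + (1 + 48)/2 = 2 + (½)*49 = 2 + 49/2 = 53/2 ≈ 26.500)
((-156 + 154*(-106))/M)/h = ((-156 + 154*(-106))/(53/2))/(-9469) = ((-156 - 16324)*(2/53))*(-1/9469) = -16480*2/53*(-1/9469) = -32960/53*(-1/9469) = 32960/501857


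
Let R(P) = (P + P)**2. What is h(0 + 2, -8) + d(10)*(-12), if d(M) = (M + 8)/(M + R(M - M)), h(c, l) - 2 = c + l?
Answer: -128/5 ≈ -25.600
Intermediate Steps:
R(P) = 4*P**2 (R(P) = (2*P)**2 = 4*P**2)
h(c, l) = 2 + c + l (h(c, l) = 2 + (c + l) = 2 + c + l)
d(M) = (8 + M)/M (d(M) = (M + 8)/(M + 4*(M - M)**2) = (8 + M)/(M + 4*0**2) = (8 + M)/(M + 4*0) = (8 + M)/(M + 0) = (8 + M)/M)
h(0 + 2, -8) + d(10)*(-12) = (2 + (0 + 2) - 8) + ((8 + 10)/10)*(-12) = (2 + 2 - 8) + ((1/10)*18)*(-12) = -4 + (9/5)*(-12) = -4 - 108/5 = -128/5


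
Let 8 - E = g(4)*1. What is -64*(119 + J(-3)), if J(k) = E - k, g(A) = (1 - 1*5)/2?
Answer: -8448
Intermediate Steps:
g(A) = -2 (g(A) = (1 - 5)*(½) = -4*½ = -2)
E = 10 (E = 8 - (-2) = 8 - 1*(-2) = 8 + 2 = 10)
J(k) = 10 - k
-64*(119 + J(-3)) = -64*(119 + (10 - 1*(-3))) = -64*(119 + (10 + 3)) = -64*(119 + 13) = -64*132 = -8448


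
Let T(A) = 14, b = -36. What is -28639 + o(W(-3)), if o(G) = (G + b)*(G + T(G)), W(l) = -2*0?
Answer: -29143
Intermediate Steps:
W(l) = 0
o(G) = (-36 + G)*(14 + G) (o(G) = (G - 36)*(G + 14) = (-36 + G)*(14 + G))
-28639 + o(W(-3)) = -28639 + (-504 + 0² - 22*0) = -28639 + (-504 + 0 + 0) = -28639 - 504 = -29143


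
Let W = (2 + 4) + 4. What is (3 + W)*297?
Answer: 3861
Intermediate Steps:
W = 10 (W = 6 + 4 = 10)
(3 + W)*297 = (3 + 10)*297 = 13*297 = 3861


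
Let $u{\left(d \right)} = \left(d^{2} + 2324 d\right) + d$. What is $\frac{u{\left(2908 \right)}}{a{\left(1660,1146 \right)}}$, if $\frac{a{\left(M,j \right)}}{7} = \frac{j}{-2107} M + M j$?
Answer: $\frac{1145121691}{1001592540} \approx 1.1433$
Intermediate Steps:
$u{\left(d \right)} = d^{2} + 2325 d$
$a{\left(M,j \right)} = \frac{2106 M j}{301}$ ($a{\left(M,j \right)} = 7 \left(\frac{j}{-2107} M + M j\right) = 7 \left(j \left(- \frac{1}{2107}\right) M + M j\right) = 7 \left(- \frac{j}{2107} M + M j\right) = 7 \left(- \frac{M j}{2107} + M j\right) = 7 \frac{2106 M j}{2107} = \frac{2106 M j}{301}$)
$\frac{u{\left(2908 \right)}}{a{\left(1660,1146 \right)}} = \frac{2908 \left(2325 + 2908\right)}{\frac{2106}{301} \cdot 1660 \cdot 1146} = \frac{2908 \cdot 5233}{\frac{4006370160}{301}} = 15217564 \cdot \frac{301}{4006370160} = \frac{1145121691}{1001592540}$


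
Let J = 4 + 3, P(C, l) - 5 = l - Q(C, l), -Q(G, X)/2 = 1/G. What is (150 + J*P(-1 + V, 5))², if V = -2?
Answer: 417316/9 ≈ 46368.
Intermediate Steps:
Q(G, X) = -2/G
P(C, l) = 5 + l + 2/C (P(C, l) = 5 + (l - (-2)/C) = 5 + (l + 2/C) = 5 + l + 2/C)
J = 7
(150 + J*P(-1 + V, 5))² = (150 + 7*(5 + 5 + 2/(-1 - 2)))² = (150 + 7*(5 + 5 + 2/(-3)))² = (150 + 7*(5 + 5 + 2*(-⅓)))² = (150 + 7*(5 + 5 - ⅔))² = (150 + 7*(28/3))² = (150 + 196/3)² = (646/3)² = 417316/9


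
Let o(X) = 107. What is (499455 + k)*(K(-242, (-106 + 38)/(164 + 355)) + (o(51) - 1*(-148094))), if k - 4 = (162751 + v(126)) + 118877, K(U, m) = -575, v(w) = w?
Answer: 115327350338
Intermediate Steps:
k = 281758 (k = 4 + ((162751 + 126) + 118877) = 4 + (162877 + 118877) = 4 + 281754 = 281758)
(499455 + k)*(K(-242, (-106 + 38)/(164 + 355)) + (o(51) - 1*(-148094))) = (499455 + 281758)*(-575 + (107 - 1*(-148094))) = 781213*(-575 + (107 + 148094)) = 781213*(-575 + 148201) = 781213*147626 = 115327350338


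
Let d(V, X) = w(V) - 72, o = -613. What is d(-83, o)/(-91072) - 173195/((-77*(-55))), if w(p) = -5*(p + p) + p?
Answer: -286837703/7012544 ≈ -40.904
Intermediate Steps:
w(p) = -9*p (w(p) = -10*p + p = -9*p)
d(V, X) = -72 - 9*V (d(V, X) = -9*V - 72 = -72 - 9*V)
d(-83, o)/(-91072) - 173195/((-77*(-55))) = (-72 - 9*(-83))/(-91072) - 173195/((-77*(-55))) = (-72 + 747)*(-1/91072) - 173195/4235 = 675*(-1/91072) - 173195*1/4235 = -675/91072 - 3149/77 = -286837703/7012544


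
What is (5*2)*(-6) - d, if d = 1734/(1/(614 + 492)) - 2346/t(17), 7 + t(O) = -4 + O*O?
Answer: -266581923/139 ≈ -1.9179e+6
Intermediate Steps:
t(O) = -11 + O² (t(O) = -7 + (-4 + O*O) = -7 + (-4 + O²) = -11 + O²)
d = 266573583/139 (d = 1734/(1/(614 + 492)) - 2346/(-11 + 17²) = 1734/(1/1106) - 2346/(-11 + 289) = 1734/(1/1106) - 2346/278 = 1734*1106 - 2346*1/278 = 1917804 - 1173/139 = 266573583/139 ≈ 1.9178e+6)
(5*2)*(-6) - d = (5*2)*(-6) - 1*266573583/139 = 10*(-6) - 266573583/139 = -60 - 266573583/139 = -266581923/139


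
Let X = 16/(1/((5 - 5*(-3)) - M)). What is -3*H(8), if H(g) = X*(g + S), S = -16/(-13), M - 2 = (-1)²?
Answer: -97920/13 ≈ -7532.3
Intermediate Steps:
M = 3 (M = 2 + (-1)² = 2 + 1 = 3)
X = 272 (X = 16/(1/((5 - 5*(-3)) - 1*3)) = 16/(1/((5 + 15) - 3)) = 16/(1/(20 - 3)) = 16/(1/17) = 16*17 = 272)
S = 16/13 (S = -16*(-1/13) = 16/13 ≈ 1.2308)
H(g) = 4352/13 + 272*g (H(g) = 272*(g + 16/13) = 272*(16/13 + g) = 4352/13 + 272*g)
-3*H(8) = -3*(4352/13 + 272*8) = -3*(4352/13 + 2176) = -3*32640/13 = -97920/13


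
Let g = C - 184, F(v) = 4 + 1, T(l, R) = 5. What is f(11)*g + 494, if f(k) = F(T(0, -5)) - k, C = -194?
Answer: 2762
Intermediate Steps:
F(v) = 5
g = -378 (g = -194 - 184 = -378)
f(k) = 5 - k
f(11)*g + 494 = (5 - 1*11)*(-378) + 494 = (5 - 11)*(-378) + 494 = -6*(-378) + 494 = 2268 + 494 = 2762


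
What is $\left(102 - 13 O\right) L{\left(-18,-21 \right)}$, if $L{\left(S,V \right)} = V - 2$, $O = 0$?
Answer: $-2346$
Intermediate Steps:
$L{\left(S,V \right)} = -2 + V$ ($L{\left(S,V \right)} = V - 2 = -2 + V$)
$\left(102 - 13 O\right) L{\left(-18,-21 \right)} = \left(102 - 0\right) \left(-2 - 21\right) = \left(102 + 0\right) \left(-23\right) = 102 \left(-23\right) = -2346$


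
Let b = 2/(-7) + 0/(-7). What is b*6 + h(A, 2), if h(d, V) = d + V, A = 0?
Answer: 2/7 ≈ 0.28571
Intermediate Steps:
h(d, V) = V + d
b = -2/7 (b = 2*(-⅐) + 0*(-⅐) = -2/7 + 0 = -2/7 ≈ -0.28571)
b*6 + h(A, 2) = -2/7*6 + (2 + 0) = -12/7 + 2 = 2/7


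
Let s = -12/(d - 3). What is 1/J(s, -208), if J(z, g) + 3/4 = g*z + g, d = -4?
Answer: -28/15829 ≈ -0.0017689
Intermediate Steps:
s = 12/7 (s = -12/(-4 - 3) = -12/(-7) = -⅐*(-12) = 12/7 ≈ 1.7143)
J(z, g) = -¾ + g + g*z (J(z, g) = -¾ + (g*z + g) = -¾ + (g + g*z) = -¾ + g + g*z)
1/J(s, -208) = 1/(-¾ - 208 - 208*12/7) = 1/(-¾ - 208 - 2496/7) = 1/(-15829/28) = -28/15829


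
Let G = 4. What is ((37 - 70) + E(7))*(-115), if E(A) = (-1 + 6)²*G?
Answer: -7705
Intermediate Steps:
E(A) = 100 (E(A) = (-1 + 6)²*4 = 5²*4 = 25*4 = 100)
((37 - 70) + E(7))*(-115) = ((37 - 70) + 100)*(-115) = (-33 + 100)*(-115) = 67*(-115) = -7705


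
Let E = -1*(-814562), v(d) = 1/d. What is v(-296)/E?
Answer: -1/241110352 ≈ -4.1475e-9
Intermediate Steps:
E = 814562
v(-296)/E = 1/(-296*814562) = -1/296*1/814562 = -1/241110352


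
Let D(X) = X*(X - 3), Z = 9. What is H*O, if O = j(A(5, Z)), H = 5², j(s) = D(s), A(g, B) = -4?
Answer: 700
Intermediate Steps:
D(X) = X*(-3 + X)
j(s) = s*(-3 + s)
H = 25
O = 28 (O = -4*(-3 - 4) = -4*(-7) = 28)
H*O = 25*28 = 700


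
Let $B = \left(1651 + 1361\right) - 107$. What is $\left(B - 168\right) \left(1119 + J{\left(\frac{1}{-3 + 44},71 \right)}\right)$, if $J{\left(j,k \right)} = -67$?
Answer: $2879324$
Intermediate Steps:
$B = 2905$ ($B = 3012 - 107 = 2905$)
$\left(B - 168\right) \left(1119 + J{\left(\frac{1}{-3 + 44},71 \right)}\right) = \left(2905 - 168\right) \left(1119 - 67\right) = 2737 \cdot 1052 = 2879324$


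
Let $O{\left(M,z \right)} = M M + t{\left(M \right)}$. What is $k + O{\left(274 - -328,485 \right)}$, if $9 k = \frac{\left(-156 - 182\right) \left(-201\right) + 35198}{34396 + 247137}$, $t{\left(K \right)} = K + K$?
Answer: $\frac{921308962712}{2533797} \approx 3.6361 \cdot 10^{5}$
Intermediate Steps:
$t{\left(K \right)} = 2 K$
$O{\left(M,z \right)} = M^{2} + 2 M$ ($O{\left(M,z \right)} = M M + 2 M = M^{2} + 2 M$)
$k = \frac{103136}{2533797}$ ($k = \frac{\left(\left(-156 - 182\right) \left(-201\right) + 35198\right) \frac{1}{34396 + 247137}}{9} = \frac{\left(\left(-338\right) \left(-201\right) + 35198\right) \frac{1}{281533}}{9} = \frac{\left(67938 + 35198\right) \frac{1}{281533}}{9} = \frac{103136 \cdot \frac{1}{281533}}{9} = \frac{1}{9} \cdot \frac{103136}{281533} = \frac{103136}{2533797} \approx 0.040704$)
$k + O{\left(274 - -328,485 \right)} = \frac{103136}{2533797} + \left(274 - -328\right) \left(2 + \left(274 - -328\right)\right) = \frac{103136}{2533797} + \left(274 + 328\right) \left(2 + \left(274 + 328\right)\right) = \frac{103136}{2533797} + 602 \left(2 + 602\right) = \frac{103136}{2533797} + 602 \cdot 604 = \frac{103136}{2533797} + 363608 = \frac{921308962712}{2533797}$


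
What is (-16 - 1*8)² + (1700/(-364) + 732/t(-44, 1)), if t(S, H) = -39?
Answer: 50283/91 ≈ 552.56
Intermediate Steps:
(-16 - 1*8)² + (1700/(-364) + 732/t(-44, 1)) = (-16 - 1*8)² + (1700/(-364) + 732/(-39)) = (-16 - 8)² + (1700*(-1/364) + 732*(-1/39)) = (-24)² + (-425/91 - 244/13) = 576 - 2133/91 = 50283/91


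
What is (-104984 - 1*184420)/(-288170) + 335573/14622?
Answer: 50466868349/2106810870 ≈ 23.954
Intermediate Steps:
(-104984 - 1*184420)/(-288170) + 335573/14622 = (-104984 - 184420)*(-1/288170) + 335573*(1/14622) = -289404*(-1/288170) + 335573/14622 = 144702/144085 + 335573/14622 = 50466868349/2106810870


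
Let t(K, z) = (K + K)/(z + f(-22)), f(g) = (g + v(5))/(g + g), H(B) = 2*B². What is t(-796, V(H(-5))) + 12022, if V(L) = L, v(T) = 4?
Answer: 13297374/1109 ≈ 11990.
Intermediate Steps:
f(g) = (4 + g)/(2*g) (f(g) = (g + 4)/(g + g) = (4 + g)/((2*g)) = (4 + g)*(1/(2*g)) = (4 + g)/(2*g))
t(K, z) = 2*K/(9/22 + z) (t(K, z) = (K + K)/(z + (½)*(4 - 22)/(-22)) = (2*K)/(z + (½)*(-1/22)*(-18)) = (2*K)/(z + 9/22) = (2*K)/(9/22 + z) = 2*K/(9/22 + z))
t(-796, V(H(-5))) + 12022 = 44*(-796)/(9 + 22*(2*(-5)²)) + 12022 = 44*(-796)/(9 + 22*(2*25)) + 12022 = 44*(-796)/(9 + 22*50) + 12022 = 44*(-796)/(9 + 1100) + 12022 = 44*(-796)/1109 + 12022 = 44*(-796)*(1/1109) + 12022 = -35024/1109 + 12022 = 13297374/1109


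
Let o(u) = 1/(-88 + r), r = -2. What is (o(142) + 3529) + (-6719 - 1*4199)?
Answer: -665011/90 ≈ -7389.0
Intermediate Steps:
o(u) = -1/90 (o(u) = 1/(-88 - 2) = 1/(-90) = -1/90)
(o(142) + 3529) + (-6719 - 1*4199) = (-1/90 + 3529) + (-6719 - 1*4199) = 317609/90 + (-6719 - 4199) = 317609/90 - 10918 = -665011/90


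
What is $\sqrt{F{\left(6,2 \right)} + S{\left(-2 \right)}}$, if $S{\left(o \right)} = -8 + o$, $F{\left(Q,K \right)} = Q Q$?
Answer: $\sqrt{26} \approx 5.099$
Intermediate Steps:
$F{\left(Q,K \right)} = Q^{2}$
$\sqrt{F{\left(6,2 \right)} + S{\left(-2 \right)}} = \sqrt{6^{2} - 10} = \sqrt{36 - 10} = \sqrt{26}$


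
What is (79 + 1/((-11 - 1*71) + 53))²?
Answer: 5244100/841 ≈ 6235.6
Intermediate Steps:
(79 + 1/((-11 - 1*71) + 53))² = (79 + 1/((-11 - 71) + 53))² = (79 + 1/(-82 + 53))² = (79 + 1/(-29))² = (79 - 1/29)² = (2290/29)² = 5244100/841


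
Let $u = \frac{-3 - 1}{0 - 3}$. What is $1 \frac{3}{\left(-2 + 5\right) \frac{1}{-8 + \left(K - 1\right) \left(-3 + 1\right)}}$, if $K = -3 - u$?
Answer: $\frac{8}{3} \approx 2.6667$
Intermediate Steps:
$u = \frac{4}{3}$ ($u = - \frac{4}{-3} = \left(-4\right) \left(- \frac{1}{3}\right) = \frac{4}{3} \approx 1.3333$)
$K = - \frac{13}{3}$ ($K = -3 - \frac{4}{3} = - \frac{13}{3} \approx -4.3333$)
$1 \frac{3}{\left(-2 + 5\right) \frac{1}{-8 + \left(K - 1\right) \left(-3 + 1\right)}} = 1 \frac{3}{\left(-2 + 5\right) \frac{1}{-8 + \left(- \frac{13}{3} - 1\right) \left(-3 + 1\right)}} = 1 \frac{3}{3 \frac{1}{-8 - - \frac{32}{3}}} = 1 \frac{3}{3 \frac{1}{-8 + \frac{32}{3}}} = 1 \frac{3}{3 \frac{1}{\frac{8}{3}}} = 1 \frac{3}{3 \cdot \frac{3}{8}} = 1 \frac{3}{\frac{9}{8}} = 1 \cdot 3 \cdot \frac{8}{9} = 1 \cdot \frac{8}{3} = \frac{8}{3}$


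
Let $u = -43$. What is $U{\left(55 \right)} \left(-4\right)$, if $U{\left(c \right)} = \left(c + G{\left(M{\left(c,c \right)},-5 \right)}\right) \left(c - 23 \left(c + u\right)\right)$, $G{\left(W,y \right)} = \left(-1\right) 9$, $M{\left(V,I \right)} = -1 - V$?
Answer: $40664$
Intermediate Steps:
$G{\left(W,y \right)} = -9$
$U{\left(c \right)} = \left(-9 + c\right) \left(989 - 22 c\right)$ ($U{\left(c \right)} = \left(c - 9\right) \left(c - 23 \left(c - 43\right)\right) = \left(-9 + c\right) \left(c - 23 \left(-43 + c\right)\right) = \left(-9 + c\right) \left(c - \left(-989 + 23 c\right)\right) = \left(-9 + c\right) \left(989 - 22 c\right)$)
$U{\left(55 \right)} \left(-4\right) = \left(-8901 - 22 \cdot 55^{2} + 1187 \cdot 55\right) \left(-4\right) = \left(-8901 - 66550 + 65285\right) \left(-4\right) = \left(-10166\right) \left(-4\right) = 40664$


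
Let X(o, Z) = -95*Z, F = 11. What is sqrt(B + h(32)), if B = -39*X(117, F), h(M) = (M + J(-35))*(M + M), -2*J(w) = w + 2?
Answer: sqrt(43859) ≈ 209.43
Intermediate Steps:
J(w) = -1 - w/2 (J(w) = -(w + 2)/2 = -(2 + w)/2 = -1 - w/2)
h(M) = 2*M*(33/2 + M) (h(M) = (M + (-1 - 1/2*(-35)))*(M + M) = (M + (-1 + 35/2))*(2*M) = (M + 33/2)*(2*M) = (33/2 + M)*(2*M) = 2*M*(33/2 + M))
B = 40755 (B = -(-3705)*11 = -39*(-1045) = 40755)
sqrt(B + h(32)) = sqrt(40755 + 32*(33 + 2*32)) = sqrt(40755 + 32*(33 + 64)) = sqrt(40755 + 32*97) = sqrt(40755 + 3104) = sqrt(43859)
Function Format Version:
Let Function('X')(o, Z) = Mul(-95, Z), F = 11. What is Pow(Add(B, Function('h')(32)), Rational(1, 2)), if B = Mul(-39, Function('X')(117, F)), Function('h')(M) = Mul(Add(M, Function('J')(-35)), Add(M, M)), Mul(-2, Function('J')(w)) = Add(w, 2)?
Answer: Pow(43859, Rational(1, 2)) ≈ 209.43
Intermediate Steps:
Function('J')(w) = Add(-1, Mul(Rational(-1, 2), w)) (Function('J')(w) = Mul(Rational(-1, 2), Add(w, 2)) = Mul(Rational(-1, 2), Add(2, w)) = Add(-1, Mul(Rational(-1, 2), w)))
Function('h')(M) = Mul(2, M, Add(Rational(33, 2), M)) (Function('h')(M) = Mul(Add(M, Add(-1, Mul(Rational(-1, 2), -35))), Add(M, M)) = Mul(Add(M, Add(-1, Rational(35, 2))), Mul(2, M)) = Mul(Add(M, Rational(33, 2)), Mul(2, M)) = Mul(Add(Rational(33, 2), M), Mul(2, M)) = Mul(2, M, Add(Rational(33, 2), M)))
B = 40755 (B = Mul(-39, Mul(-95, 11)) = Mul(-39, -1045) = 40755)
Pow(Add(B, Function('h')(32)), Rational(1, 2)) = Pow(Add(40755, Mul(32, Add(33, Mul(2, 32)))), Rational(1, 2)) = Pow(Add(40755, Mul(32, Add(33, 64))), Rational(1, 2)) = Pow(Add(40755, Mul(32, 97)), Rational(1, 2)) = Pow(Add(40755, 3104), Rational(1, 2)) = Pow(43859, Rational(1, 2))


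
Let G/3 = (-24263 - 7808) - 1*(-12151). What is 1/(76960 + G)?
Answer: 1/17200 ≈ 5.8140e-5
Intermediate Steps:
G = -59760 (G = 3*((-24263 - 7808) - 1*(-12151)) = 3*(-32071 + 12151) = 3*(-19920) = -59760)
1/(76960 + G) = 1/(76960 - 59760) = 1/17200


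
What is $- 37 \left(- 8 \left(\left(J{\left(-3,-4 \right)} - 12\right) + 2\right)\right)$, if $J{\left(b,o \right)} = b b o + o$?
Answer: $-14800$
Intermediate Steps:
$J{\left(b,o \right)} = o + o b^{2}$ ($J{\left(b,o \right)} = b^{2} o + o = o b^{2} + o = o + o b^{2}$)
$- 37 \left(- 8 \left(\left(J{\left(-3,-4 \right)} - 12\right) + 2\right)\right) = - 37 \left(- 8 \left(\left(- 4 \left(1 + \left(-3\right)^{2}\right) - 12\right) + 2\right)\right) = - 37 \left(- 8 \left(\left(- 4 \left(1 + 9\right) - 12\right) + 2\right)\right) = - 37 \left(- 8 \left(\left(\left(-4\right) 10 - 12\right) + 2\right)\right) = - 37 \left(- 8 \left(\left(-40 - 12\right) + 2\right)\right) = - 37 \left(- 8 \left(-52 + 2\right)\right) = - 37 \left(\left(-8\right) \left(-50\right)\right) = \left(-37\right) 400 = -14800$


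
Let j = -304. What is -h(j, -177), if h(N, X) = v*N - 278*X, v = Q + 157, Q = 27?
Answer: 6730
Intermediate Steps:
v = 184 (v = 27 + 157 = 184)
h(N, X) = -278*X + 184*N (h(N, X) = 184*N - 278*X = -278*X + 184*N)
-h(j, -177) = -(-278*(-177) + 184*(-304)) = -(49206 - 55936) = -1*(-6730) = 6730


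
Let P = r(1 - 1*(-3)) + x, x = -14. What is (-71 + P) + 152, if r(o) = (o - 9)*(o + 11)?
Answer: -8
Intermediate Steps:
r(o) = (-9 + o)*(11 + o)
P = -89 (P = (-99 + (1 - 1*(-3))**2 + 2*(1 - 1*(-3))) - 14 = (-99 + (1 + 3)**2 + 2*(1 + 3)) - 14 = (-99 + 4**2 + 2*4) - 14 = (-99 + 16 + 8) - 14 = -75 - 14 = -89)
(-71 + P) + 152 = (-71 - 89) + 152 = -160 + 152 = -8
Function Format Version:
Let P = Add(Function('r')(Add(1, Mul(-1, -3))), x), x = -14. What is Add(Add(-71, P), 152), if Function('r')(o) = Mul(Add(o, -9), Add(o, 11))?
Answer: -8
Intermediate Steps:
Function('r')(o) = Mul(Add(-9, o), Add(11, o))
P = -89 (P = Add(Add(-99, Pow(Add(1, Mul(-1, -3)), 2), Mul(2, Add(1, Mul(-1, -3)))), -14) = Add(Add(-99, Pow(Add(1, 3), 2), Mul(2, Add(1, 3))), -14) = Add(Add(-99, Pow(4, 2), Mul(2, 4)), -14) = Add(Add(-99, 16, 8), -14) = Add(-75, -14) = -89)
Add(Add(-71, P), 152) = Add(Add(-71, -89), 152) = Add(-160, 152) = -8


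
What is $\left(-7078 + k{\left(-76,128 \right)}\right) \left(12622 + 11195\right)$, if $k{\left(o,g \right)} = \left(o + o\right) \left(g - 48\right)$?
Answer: $-458191446$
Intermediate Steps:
$k{\left(o,g \right)} = 2 o \left(-48 + g\right)$ ($k{\left(o,g \right)} = 2 o \left(g - 48\right) = 2 o \left(-48 + g\right)$)
$\left(-7078 + k{\left(-76,128 \right)}\right) \left(12622 + 11195\right) = \left(-7078 + 2 \left(-76\right) \left(-48 + 128\right)\right) \left(12622 + 11195\right) = \left(-7078 + 2 \left(-76\right) 80\right) 23817 = \left(-7078 - 12160\right) 23817 = \left(-19238\right) 23817 = -458191446$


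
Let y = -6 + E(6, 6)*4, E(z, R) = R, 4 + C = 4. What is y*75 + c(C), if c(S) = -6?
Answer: 1344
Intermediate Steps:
C = 0 (C = -4 + 4 = 0)
y = 18 (y = -6 + 6*4 = -6 + 24 = 18)
y*75 + c(C) = 18*75 - 6 = 1350 - 6 = 1344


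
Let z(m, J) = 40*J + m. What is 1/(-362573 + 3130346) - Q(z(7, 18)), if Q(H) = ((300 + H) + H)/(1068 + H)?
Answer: -4854672047/4968152535 ≈ -0.97716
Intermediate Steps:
z(m, J) = m + 40*J
Q(H) = (300 + 2*H)/(1068 + H)
1/(-362573 + 3130346) - Q(z(7, 18)) = 1/(-362573 + 3130346) - 2*(150 + (7 + 40*18))/(1068 + (7 + 40*18)) = 1/2767773 - 2*(150 + (7 + 720))/(1068 + (7 + 720)) = 1/2767773 - 2*(150 + 727)/(1068 + 727) = 1/2767773 - 2*877/1795 = 1/2767773 - 1*1754/1795 = 1/2767773 - 1754/1795 = -4854672047/4968152535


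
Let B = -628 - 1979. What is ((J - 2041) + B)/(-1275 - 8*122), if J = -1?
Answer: 4649/2251 ≈ 2.0653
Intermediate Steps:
B = -2607
((J - 2041) + B)/(-1275 - 8*122) = ((-1 - 2041) - 2607)/(-1275 - 8*122) = (-2042 - 2607)/(-1275 - 976) = -4649/(-2251) = -4649*(-1/2251) = 4649/2251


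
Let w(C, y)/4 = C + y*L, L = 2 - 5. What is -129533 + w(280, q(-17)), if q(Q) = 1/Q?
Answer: -2183009/17 ≈ -1.2841e+5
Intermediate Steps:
L = -3
w(C, y) = -12*y + 4*C (w(C, y) = 4*(C + y*(-3)) = 4*(C - 3*y) = -12*y + 4*C)
-129533 + w(280, q(-17)) = -129533 + (-12/(-17) + 4*280) = -129533 + (-12*(-1/17) + 1120) = -129533 + (12/17 + 1120) = -129533 + 19052/17 = -2183009/17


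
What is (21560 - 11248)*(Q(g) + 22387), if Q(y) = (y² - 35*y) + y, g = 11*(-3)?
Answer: 253654576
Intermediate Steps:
g = -33
Q(y) = y² - 34*y
(21560 - 11248)*(Q(g) + 22387) = (21560 - 11248)*(-33*(-34 - 33) + 22387) = 10312*(-33*(-67) + 22387) = 10312*(2211 + 22387) = 10312*24598 = 253654576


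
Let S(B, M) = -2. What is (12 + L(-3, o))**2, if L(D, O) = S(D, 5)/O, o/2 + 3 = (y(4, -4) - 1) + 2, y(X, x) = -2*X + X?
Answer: 5329/36 ≈ 148.03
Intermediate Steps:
y(X, x) = -X
o = -12 (o = -6 + 2*((-1*4 - 1) + 2) = -6 + 2*((-4 - 1) + 2) = -6 + 2*(-5 + 2) = -6 + 2*(-3) = -6 - 6 = -12)
L(D, O) = -2/O
(12 + L(-3, o))**2 = (12 - 2/(-12))**2 = (12 - 2*(-1/12))**2 = (12 + 1/6)**2 = (73/6)**2 = 5329/36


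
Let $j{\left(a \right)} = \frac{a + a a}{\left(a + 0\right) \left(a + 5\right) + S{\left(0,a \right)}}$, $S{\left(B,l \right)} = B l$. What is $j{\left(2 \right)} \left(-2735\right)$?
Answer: $- \frac{8205}{7} \approx -1172.1$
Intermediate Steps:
$j{\left(a \right)} = \frac{a + a^{2}}{a \left(5 + a\right)}$ ($j{\left(a \right)} = \frac{a + a a}{\left(a + 0\right) \left(a + 5\right) + 0 a} = \frac{a + a^{2}}{a \left(5 + a\right) + 0} = \frac{a + a^{2}}{a \left(5 + a\right)}$)
$j{\left(2 \right)} \left(-2735\right) = \frac{1 + 2}{5 + 2} \left(-2735\right) = \frac{1}{7} \cdot 3 \left(-2735\right) = \frac{3}{7} \left(-2735\right) = - \frac{8205}{7}$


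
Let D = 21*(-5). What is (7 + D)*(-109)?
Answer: 10682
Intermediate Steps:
D = -105
(7 + D)*(-109) = (7 - 105)*(-109) = -98*(-109) = 10682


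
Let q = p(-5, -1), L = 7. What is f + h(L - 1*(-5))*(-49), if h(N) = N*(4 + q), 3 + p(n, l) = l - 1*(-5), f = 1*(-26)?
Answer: -2966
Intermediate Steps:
f = -26
p(n, l) = 2 + l (p(n, l) = -3 + (l - 1*(-5)) = -3 + (l + 5) = -3 + (5 + l) = 2 + l)
q = 1 (q = 2 - 1 = 1)
h(N) = 5*N (h(N) = N*(4 + 1) = N*5 = 5*N)
f + h(L - 1*(-5))*(-49) = -26 + (5*(7 - 1*(-5)))*(-49) = -26 + (5*(7 + 5))*(-49) = -26 + (5*12)*(-49) = -26 + 60*(-49) = -26 - 2940 = -2966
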